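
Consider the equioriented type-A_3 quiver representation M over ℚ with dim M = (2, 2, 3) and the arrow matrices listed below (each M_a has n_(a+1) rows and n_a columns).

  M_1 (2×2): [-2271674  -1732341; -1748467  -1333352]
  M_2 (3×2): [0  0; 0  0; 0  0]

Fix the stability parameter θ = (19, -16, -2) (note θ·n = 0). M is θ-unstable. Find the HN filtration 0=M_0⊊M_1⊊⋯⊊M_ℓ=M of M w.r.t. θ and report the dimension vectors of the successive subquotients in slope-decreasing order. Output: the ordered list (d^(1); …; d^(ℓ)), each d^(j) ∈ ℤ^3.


Via rank(M_{q-1}∘⋯∘M_p): M ≅ I[1,2]^2, I[3,3]^3.
μ_θ-semistable layers: μ^(1)=3/2; μ^(2)=-2

((2, 2, 0); (0, 0, 3))


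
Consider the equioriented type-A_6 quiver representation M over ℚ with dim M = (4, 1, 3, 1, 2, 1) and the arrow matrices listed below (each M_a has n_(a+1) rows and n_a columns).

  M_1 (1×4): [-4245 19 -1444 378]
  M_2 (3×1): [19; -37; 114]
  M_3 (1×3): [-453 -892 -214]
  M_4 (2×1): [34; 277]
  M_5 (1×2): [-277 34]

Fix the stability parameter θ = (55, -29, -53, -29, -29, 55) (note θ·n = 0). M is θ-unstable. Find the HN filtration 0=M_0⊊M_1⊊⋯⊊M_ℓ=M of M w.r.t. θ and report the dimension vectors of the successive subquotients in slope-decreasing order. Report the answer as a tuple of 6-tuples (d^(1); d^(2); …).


Via rank(M_{q-1}∘⋯∘M_p): M ≅ I[1,1]^3, I[1,5], I[3,3]^2, I[5,6].
μ_θ-semistable layers: μ^(1)=55; μ^(2)=-17; μ^(3)=-29; μ^(4)=-53

((3, 0, 0, 0, 0, 1); (1, 1, 1, 1, 1, 0); (0, 0, 0, 0, 1, 0); (0, 0, 2, 0, 0, 0))


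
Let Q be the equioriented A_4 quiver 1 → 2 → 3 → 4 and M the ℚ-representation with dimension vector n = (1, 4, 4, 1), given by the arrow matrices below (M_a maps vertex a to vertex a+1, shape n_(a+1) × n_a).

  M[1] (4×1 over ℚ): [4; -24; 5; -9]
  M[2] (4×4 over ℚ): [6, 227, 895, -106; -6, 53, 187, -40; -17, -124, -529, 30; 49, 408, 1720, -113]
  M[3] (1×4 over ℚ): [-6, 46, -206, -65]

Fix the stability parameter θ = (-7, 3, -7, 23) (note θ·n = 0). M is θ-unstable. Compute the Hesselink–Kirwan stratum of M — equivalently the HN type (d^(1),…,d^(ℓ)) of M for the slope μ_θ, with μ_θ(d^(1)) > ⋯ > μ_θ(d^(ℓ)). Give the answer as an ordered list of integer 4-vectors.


Barcode: M ≅ I[1,4], I[2,2], I[2,3]^2, I[3,3]. HN layers by μ_θ (4 steps, strictly decreasing):
  μ^(1)=23; μ^(2)=3; μ^(3)=-2; μ^(4)=-7

((0, 0, 0, 1); (0, 1, 0, 0); (0, 3, 3, 0); (1, 0, 1, 0))


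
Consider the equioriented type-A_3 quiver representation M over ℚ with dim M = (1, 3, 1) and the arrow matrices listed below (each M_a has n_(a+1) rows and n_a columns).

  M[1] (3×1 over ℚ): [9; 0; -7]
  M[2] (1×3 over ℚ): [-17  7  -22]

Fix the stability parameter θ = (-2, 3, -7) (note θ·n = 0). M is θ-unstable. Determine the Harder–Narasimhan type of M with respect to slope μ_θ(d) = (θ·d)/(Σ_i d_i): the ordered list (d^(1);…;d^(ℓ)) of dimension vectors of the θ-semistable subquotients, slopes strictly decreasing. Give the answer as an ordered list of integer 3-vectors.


Barcode: M ≅ I[1,3], I[2,2]^2. HN layers by μ_θ (2 steps, strictly decreasing):
  μ^(1)=3; μ^(2)=-2

((0, 2, 0); (1, 1, 1))


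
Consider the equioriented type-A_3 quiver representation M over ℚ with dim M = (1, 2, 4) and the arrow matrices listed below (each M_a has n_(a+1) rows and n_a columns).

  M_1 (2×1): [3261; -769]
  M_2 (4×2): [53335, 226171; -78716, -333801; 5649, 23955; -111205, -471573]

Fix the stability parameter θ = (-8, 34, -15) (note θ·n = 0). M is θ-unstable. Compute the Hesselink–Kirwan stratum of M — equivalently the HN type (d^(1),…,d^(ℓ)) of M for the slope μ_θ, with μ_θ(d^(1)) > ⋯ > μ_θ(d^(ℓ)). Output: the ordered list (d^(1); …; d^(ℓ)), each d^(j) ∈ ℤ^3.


Via rank(M_{q-1}∘⋯∘M_p): M ≅ I[1,3], I[2,3], I[3,3]^2.
μ_θ-semistable layers: μ^(1)=19/2; μ^(2)=-8; μ^(3)=-15

((0, 2, 2); (1, 0, 0); (0, 0, 2))


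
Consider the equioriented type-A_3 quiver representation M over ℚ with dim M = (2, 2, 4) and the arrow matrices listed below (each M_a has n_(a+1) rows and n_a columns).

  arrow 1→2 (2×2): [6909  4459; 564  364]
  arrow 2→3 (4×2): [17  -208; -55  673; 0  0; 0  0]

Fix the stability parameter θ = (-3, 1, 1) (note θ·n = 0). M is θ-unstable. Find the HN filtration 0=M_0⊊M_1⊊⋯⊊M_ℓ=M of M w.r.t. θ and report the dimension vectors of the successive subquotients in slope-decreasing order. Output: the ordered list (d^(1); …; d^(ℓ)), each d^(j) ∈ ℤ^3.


Barcode: M ≅ I[1,1], I[1,3], I[2,3], I[3,3]^2. HN layers by μ_θ (2 steps, strictly decreasing):
  μ^(1)=1; μ^(2)=-3

((0, 2, 4); (2, 0, 0))


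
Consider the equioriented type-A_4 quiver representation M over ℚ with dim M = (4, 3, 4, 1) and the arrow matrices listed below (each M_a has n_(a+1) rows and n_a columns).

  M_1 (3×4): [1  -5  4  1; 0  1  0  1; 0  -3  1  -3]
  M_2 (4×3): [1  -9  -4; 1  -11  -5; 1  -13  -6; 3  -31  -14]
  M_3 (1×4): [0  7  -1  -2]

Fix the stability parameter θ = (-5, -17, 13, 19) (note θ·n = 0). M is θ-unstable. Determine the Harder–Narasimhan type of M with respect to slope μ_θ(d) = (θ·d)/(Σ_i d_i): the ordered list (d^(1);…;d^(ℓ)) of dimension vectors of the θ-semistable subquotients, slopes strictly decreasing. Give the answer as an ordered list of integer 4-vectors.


Interval decomposition of M: I[1,1], I[1,2], I[1,3], I[1,4], I[3,3]^2.
HN type (ℓ=4): μ^(1)=19; μ^(2)=13; μ^(3)=-5; μ^(4)=-11

((0, 0, 0, 1); (0, 0, 4, 0); (1, 0, 0, 0); (3, 3, 0, 0))


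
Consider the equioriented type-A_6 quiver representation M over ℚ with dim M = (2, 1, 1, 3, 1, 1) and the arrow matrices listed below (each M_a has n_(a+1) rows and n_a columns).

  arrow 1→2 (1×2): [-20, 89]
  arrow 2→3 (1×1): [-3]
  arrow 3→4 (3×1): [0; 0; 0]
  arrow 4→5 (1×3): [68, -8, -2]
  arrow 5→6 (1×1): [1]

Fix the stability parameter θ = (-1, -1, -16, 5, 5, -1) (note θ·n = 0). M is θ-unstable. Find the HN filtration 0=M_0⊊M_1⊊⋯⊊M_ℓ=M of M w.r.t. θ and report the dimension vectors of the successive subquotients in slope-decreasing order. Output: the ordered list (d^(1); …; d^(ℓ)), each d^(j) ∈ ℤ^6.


Barcode: M ≅ I[1,1], I[1,3], I[4,4]^2, I[4,6]. HN layers by μ_θ (4 steps, strictly decreasing):
  μ^(1)=5; μ^(2)=3; μ^(3)=-1; μ^(4)=-6

((0, 0, 0, 2, 0, 0); (0, 0, 0, 1, 1, 1); (1, 0, 0, 0, 0, 0); (1, 1, 1, 0, 0, 0))


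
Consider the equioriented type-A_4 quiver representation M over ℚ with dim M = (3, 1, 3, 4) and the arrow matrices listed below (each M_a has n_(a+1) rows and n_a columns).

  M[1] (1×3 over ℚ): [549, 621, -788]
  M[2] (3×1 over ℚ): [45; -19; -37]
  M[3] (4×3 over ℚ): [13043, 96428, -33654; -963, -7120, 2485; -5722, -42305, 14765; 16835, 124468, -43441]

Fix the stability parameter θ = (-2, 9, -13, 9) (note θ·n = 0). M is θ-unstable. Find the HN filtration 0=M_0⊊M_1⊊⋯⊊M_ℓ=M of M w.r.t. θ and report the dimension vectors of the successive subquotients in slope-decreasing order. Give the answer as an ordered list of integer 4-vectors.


Barcode: M ≅ I[1,1]^2, I[1,4], I[3,4]^2, I[4,4]. HN layers by μ_θ (3 steps, strictly decreasing):
  μ^(1)=9; μ^(2)=-2; μ^(3)=-13

((0, 0, 0, 4); (3, 1, 1, 0); (0, 0, 2, 0))


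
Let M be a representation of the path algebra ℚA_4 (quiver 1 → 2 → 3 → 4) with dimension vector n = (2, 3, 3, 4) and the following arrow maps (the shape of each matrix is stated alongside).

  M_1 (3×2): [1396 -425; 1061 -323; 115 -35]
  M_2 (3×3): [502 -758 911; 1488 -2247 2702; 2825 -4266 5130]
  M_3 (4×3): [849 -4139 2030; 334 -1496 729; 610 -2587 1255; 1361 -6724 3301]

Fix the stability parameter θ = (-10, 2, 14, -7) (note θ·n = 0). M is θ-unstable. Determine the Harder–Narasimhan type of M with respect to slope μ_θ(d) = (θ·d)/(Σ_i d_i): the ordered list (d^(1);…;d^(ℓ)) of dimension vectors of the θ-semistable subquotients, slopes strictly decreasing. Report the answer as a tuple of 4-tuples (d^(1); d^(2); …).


Barcode: M ≅ I[1,4]^2, I[2,4], I[4,4]. HN layers by μ_θ (4 steps, strictly decreasing):
  μ^(1)=7/2; μ^(2)=2; μ^(3)=-7; μ^(4)=-10

((0, 0, 3, 3); (0, 3, 0, 0); (0, 0, 0, 1); (2, 0, 0, 0))


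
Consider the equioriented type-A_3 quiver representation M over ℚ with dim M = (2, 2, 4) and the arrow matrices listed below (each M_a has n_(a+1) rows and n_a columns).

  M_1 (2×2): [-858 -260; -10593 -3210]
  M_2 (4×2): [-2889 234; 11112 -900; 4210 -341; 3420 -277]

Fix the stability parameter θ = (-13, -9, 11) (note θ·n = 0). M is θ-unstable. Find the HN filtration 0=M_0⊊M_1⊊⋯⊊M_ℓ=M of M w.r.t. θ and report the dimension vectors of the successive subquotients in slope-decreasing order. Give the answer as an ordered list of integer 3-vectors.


Interval decomposition of M: I[1,1], I[1,3], I[2,3], I[3,3]^2.
HN type (ℓ=3): μ^(1)=11; μ^(2)=-9; μ^(3)=-13

((0, 0, 4); (0, 2, 0); (2, 0, 0))


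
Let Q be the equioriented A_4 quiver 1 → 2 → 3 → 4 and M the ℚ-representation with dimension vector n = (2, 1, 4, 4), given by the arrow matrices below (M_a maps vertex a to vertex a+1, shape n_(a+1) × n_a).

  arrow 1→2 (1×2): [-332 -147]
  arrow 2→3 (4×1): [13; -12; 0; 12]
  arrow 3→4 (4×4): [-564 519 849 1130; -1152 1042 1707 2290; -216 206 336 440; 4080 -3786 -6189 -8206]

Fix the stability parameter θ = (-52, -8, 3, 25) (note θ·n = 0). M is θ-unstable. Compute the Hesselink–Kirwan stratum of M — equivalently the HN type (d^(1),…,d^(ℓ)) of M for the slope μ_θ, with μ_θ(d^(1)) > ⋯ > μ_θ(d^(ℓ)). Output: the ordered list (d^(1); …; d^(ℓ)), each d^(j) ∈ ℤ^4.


Barcode: M ≅ I[1,1], I[1,3], I[3,3], I[3,4]^2, I[4,4]^2. HN layers by μ_θ (4 steps, strictly decreasing):
  μ^(1)=25; μ^(2)=3; μ^(3)=-8; μ^(4)=-52

((0, 0, 0, 4); (0, 0, 4, 0); (0, 1, 0, 0); (2, 0, 0, 0))


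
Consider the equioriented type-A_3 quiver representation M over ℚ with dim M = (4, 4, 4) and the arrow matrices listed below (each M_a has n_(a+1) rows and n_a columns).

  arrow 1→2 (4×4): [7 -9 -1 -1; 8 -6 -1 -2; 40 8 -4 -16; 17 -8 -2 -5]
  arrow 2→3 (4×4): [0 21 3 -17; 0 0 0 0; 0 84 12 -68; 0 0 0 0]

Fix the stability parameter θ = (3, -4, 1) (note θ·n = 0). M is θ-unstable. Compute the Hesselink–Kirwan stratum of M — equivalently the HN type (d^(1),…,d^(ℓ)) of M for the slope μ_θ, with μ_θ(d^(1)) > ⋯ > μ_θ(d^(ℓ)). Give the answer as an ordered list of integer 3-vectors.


Barcode: M ≅ I[1,1], I[1,2]^2, I[1,3], I[2,2], I[3,3]^3. HN layers by μ_θ (4 steps, strictly decreasing):
  μ^(1)=3; μ^(2)=1; μ^(3)=-1/2; μ^(4)=-4

((1, 0, 0); (0, 0, 4); (3, 3, 0); (0, 1, 0))


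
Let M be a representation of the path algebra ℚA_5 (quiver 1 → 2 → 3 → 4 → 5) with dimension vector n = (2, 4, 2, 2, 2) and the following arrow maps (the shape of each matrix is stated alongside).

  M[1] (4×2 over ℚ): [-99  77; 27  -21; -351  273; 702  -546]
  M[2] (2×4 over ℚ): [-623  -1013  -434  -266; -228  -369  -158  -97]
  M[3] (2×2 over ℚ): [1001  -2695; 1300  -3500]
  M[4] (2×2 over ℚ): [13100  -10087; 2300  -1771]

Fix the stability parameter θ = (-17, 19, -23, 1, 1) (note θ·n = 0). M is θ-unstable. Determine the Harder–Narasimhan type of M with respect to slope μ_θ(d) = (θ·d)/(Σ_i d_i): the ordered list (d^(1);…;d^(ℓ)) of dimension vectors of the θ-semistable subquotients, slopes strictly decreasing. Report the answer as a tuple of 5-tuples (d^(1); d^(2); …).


Interval decomposition of M: I[1,1], I[1,4], I[2,2]^2, I[2,3], I[4,5], I[5,5].
HN type (ℓ=4): μ^(1)=19; μ^(2)=1; μ^(3)=-2; μ^(4)=-17

((0, 2, 0, 0, 0); (0, 0, 0, 2, 2); (0, 2, 2, 0, 0); (2, 0, 0, 0, 0))


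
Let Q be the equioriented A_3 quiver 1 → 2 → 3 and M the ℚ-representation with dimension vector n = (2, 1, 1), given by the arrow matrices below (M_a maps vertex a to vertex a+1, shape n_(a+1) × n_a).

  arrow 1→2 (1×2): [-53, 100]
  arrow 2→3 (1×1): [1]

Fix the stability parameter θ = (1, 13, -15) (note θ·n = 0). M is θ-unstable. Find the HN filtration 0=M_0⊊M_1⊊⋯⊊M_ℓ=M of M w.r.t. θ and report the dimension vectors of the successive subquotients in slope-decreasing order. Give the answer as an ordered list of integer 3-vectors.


Via rank(M_{q-1}∘⋯∘M_p): M ≅ I[1,1], I[1,3].
μ_θ-semistable layers: μ^(1)=1; μ^(2)=-1/3

((1, 0, 0); (1, 1, 1))


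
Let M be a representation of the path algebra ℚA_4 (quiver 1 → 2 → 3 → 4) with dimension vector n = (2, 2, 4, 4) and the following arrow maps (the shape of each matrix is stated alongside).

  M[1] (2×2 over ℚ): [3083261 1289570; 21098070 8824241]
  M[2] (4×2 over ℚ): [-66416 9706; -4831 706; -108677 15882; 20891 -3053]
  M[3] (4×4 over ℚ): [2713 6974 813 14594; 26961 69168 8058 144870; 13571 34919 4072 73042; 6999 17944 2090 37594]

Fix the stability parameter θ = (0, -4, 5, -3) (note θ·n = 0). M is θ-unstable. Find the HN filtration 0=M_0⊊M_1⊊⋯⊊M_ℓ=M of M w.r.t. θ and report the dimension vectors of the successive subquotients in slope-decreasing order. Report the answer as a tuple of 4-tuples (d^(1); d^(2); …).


Interval decomposition of M: I[1,3], I[1,4], I[3,4]^2, I[4,4].
HN type (ℓ=4): μ^(1)=5; μ^(2)=1; μ^(3)=-2; μ^(4)=-3

((0, 0, 1, 0); (0, 0, 3, 3); (2, 2, 0, 0); (0, 0, 0, 1))


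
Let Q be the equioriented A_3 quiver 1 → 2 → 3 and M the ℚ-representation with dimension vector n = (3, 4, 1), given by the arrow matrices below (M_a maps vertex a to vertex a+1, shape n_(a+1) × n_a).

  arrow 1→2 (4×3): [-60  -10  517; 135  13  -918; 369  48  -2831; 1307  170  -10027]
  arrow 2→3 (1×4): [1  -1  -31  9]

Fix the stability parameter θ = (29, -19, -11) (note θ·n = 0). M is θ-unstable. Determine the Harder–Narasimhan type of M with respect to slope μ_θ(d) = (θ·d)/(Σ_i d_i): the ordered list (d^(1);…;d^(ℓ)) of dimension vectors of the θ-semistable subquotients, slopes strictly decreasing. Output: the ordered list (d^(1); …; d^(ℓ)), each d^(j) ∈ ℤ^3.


Barcode: M ≅ I[1,2]^2, I[1,3], I[2,2]. HN layers by μ_θ (3 steps, strictly decreasing):
  μ^(1)=5; μ^(2)=-1/3; μ^(3)=-19

((2, 2, 0); (1, 1, 1); (0, 1, 0))


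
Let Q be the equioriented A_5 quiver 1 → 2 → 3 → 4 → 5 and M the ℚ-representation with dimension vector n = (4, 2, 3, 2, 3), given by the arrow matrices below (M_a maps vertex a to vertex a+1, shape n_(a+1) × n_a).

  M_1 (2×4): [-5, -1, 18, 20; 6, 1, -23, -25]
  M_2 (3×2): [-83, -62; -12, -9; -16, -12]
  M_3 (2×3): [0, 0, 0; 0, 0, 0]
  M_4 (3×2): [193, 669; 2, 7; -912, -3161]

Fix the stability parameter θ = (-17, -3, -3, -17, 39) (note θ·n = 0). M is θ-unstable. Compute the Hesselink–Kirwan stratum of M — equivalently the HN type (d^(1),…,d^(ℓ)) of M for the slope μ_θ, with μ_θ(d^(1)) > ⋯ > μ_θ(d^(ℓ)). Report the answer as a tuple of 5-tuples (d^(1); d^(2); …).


Barcode: M ≅ I[1,1]^2, I[1,3]^2, I[3,3], I[4,5]^2, I[5,5]. HN layers by μ_θ (3 steps, strictly decreasing):
  μ^(1)=39; μ^(2)=-3; μ^(3)=-17

((0, 0, 0, 0, 3); (0, 2, 3, 0, 0); (4, 0, 0, 2, 0))


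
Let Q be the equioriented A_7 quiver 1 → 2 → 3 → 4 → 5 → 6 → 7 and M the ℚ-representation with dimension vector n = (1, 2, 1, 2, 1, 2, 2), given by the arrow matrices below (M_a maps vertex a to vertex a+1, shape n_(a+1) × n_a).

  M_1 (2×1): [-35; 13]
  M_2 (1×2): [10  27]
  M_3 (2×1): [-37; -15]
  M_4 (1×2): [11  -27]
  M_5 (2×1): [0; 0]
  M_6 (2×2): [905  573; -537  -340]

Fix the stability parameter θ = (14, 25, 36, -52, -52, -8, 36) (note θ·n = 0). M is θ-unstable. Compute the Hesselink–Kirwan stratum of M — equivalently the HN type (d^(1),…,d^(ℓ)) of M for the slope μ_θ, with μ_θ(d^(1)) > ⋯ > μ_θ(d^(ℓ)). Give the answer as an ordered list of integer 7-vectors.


Barcode: M ≅ I[1,5], I[2,2], I[4,4], I[6,7]^2. HN layers by μ_θ (5 steps, strictly decreasing):
  μ^(1)=36; μ^(2)=25; μ^(3)=-29/5; μ^(4)=-8; μ^(5)=-52

((0, 0, 0, 0, 0, 0, 2); (0, 1, 0, 0, 0, 0, 0); (1, 1, 1, 1, 1, 0, 0); (0, 0, 0, 0, 0, 2, 0); (0, 0, 0, 1, 0, 0, 0))


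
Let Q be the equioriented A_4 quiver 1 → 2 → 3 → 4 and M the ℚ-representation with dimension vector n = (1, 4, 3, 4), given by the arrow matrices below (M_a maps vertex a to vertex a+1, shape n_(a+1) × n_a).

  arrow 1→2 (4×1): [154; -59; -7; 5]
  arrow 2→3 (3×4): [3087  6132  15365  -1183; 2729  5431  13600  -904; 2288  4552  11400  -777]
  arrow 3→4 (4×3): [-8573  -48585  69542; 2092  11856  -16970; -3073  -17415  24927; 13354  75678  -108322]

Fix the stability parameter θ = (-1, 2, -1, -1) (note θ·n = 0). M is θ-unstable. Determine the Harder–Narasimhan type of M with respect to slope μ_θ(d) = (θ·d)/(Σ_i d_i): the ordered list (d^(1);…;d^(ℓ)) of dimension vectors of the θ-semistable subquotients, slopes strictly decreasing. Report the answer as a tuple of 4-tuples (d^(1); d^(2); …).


Barcode: M ≅ I[1,4], I[2,2], I[2,3], I[2,4], I[4,4]^2. HN layers by μ_θ (4 steps, strictly decreasing):
  μ^(1)=2; μ^(2)=1/2; μ^(3)=0; μ^(4)=-1

((0, 1, 0, 0); (0, 1, 1, 0); (0, 2, 2, 2); (1, 0, 0, 2))


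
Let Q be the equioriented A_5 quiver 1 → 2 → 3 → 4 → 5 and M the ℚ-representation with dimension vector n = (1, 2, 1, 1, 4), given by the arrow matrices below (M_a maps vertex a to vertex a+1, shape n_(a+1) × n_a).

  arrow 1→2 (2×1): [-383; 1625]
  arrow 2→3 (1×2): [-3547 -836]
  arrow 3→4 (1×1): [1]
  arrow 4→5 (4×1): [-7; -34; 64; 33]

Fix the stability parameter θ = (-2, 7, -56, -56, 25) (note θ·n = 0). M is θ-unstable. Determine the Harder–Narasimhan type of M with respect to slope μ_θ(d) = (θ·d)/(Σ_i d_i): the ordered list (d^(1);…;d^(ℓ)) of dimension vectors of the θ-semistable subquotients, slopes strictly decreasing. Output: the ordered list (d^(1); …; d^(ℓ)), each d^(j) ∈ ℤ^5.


Via rank(M_{q-1}∘⋯∘M_p): M ≅ I[1,5], I[2,2], I[5,5]^3.
μ_θ-semistable layers: μ^(1)=25; μ^(2)=7; μ^(3)=-107/4

((0, 0, 0, 0, 4); (0, 1, 0, 0, 0); (1, 1, 1, 1, 0))


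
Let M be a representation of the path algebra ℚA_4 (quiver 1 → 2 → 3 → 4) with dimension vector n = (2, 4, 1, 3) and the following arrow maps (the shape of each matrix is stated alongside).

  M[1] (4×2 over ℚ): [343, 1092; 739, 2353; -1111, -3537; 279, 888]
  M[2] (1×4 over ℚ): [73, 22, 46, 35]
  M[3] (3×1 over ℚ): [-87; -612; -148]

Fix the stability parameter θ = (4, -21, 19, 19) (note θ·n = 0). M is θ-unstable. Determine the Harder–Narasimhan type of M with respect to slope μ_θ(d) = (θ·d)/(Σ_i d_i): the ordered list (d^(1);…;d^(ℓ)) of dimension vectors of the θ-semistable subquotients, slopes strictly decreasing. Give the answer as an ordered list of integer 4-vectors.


Interval decomposition of M: I[1,2], I[1,4], I[2,2]^2, I[4,4]^2.
HN type (ℓ=3): μ^(1)=19; μ^(2)=-17/2; μ^(3)=-21

((0, 0, 1, 3); (2, 2, 0, 0); (0, 2, 0, 0))


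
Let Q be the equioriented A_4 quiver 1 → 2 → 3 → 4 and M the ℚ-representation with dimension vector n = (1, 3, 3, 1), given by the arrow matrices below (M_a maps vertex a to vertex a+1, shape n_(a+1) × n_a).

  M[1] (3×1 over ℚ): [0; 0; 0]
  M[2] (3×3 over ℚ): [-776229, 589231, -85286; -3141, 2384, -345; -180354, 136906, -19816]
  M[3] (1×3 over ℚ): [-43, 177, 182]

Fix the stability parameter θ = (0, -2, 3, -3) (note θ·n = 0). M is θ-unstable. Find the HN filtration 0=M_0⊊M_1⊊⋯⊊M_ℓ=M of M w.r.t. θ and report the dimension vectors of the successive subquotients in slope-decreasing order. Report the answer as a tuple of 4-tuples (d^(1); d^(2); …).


Interval decomposition of M: I[1,1], I[2,2], I[2,3], I[2,4], I[3,3].
HN type (ℓ=3): μ^(1)=3; μ^(2)=0; μ^(3)=-2

((0, 0, 2, 0); (1, 0, 1, 1); (0, 3, 0, 0))


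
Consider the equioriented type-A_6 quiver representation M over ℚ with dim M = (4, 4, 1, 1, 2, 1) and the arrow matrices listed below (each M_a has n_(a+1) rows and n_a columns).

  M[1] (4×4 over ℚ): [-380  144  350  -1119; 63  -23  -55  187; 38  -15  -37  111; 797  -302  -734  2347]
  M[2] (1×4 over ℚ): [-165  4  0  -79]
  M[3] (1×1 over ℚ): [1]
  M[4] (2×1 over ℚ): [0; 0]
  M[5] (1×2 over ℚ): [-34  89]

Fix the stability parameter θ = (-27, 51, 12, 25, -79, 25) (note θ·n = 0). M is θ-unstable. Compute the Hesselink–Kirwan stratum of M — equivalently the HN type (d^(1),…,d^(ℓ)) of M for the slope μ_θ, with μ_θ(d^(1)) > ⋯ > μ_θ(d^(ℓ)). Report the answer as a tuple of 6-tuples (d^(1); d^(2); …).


Via rank(M_{q-1}∘⋯∘M_p): M ≅ I[1,1], I[1,2]^2, I[1,4], I[2,2], I[5,5], I[5,6].
μ_θ-semistable layers: μ^(1)=51; μ^(2)=88/3; μ^(3)=25; μ^(4)=-27; μ^(5)=-79

((0, 3, 0, 0, 0, 0); (0, 1, 1, 1, 0, 0); (0, 0, 0, 0, 0, 1); (4, 0, 0, 0, 0, 0); (0, 0, 0, 0, 2, 0))


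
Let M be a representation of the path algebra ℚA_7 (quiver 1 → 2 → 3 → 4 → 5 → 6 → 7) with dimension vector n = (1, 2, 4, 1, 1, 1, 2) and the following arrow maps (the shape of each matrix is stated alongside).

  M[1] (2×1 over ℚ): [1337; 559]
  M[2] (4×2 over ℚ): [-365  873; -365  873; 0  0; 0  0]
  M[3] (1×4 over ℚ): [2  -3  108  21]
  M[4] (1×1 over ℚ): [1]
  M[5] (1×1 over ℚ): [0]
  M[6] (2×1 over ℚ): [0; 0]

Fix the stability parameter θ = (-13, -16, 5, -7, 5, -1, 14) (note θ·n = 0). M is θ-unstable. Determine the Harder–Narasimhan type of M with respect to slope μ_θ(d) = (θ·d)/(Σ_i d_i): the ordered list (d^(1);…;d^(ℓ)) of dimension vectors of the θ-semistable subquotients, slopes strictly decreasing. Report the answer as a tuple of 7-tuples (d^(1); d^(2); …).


Via rank(M_{q-1}∘⋯∘M_p): M ≅ I[1,5], I[2,2], I[3,3]^3, I[6,6], I[7,7]^2.
μ_θ-semistable layers: μ^(1)=14; μ^(2)=5; μ^(3)=-1; μ^(4)=-29/2; μ^(5)=-16

((0, 0, 0, 0, 0, 0, 2); (0, 0, 3, 0, 1, 0, 0); (0, 0, 1, 1, 0, 1, 0); (1, 1, 0, 0, 0, 0, 0); (0, 1, 0, 0, 0, 0, 0))


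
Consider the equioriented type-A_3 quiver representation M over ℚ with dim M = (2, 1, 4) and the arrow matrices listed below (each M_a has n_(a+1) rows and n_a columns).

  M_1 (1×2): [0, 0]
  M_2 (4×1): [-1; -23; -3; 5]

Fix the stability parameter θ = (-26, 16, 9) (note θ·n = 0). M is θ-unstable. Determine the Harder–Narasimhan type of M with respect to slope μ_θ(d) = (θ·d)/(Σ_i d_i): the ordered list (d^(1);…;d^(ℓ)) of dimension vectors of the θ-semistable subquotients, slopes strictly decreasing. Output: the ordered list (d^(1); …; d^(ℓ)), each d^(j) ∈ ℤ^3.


Interval decomposition of M: I[1,1]^2, I[2,3], I[3,3]^3.
HN type (ℓ=3): μ^(1)=25/2; μ^(2)=9; μ^(3)=-26

((0, 1, 1); (0, 0, 3); (2, 0, 0))


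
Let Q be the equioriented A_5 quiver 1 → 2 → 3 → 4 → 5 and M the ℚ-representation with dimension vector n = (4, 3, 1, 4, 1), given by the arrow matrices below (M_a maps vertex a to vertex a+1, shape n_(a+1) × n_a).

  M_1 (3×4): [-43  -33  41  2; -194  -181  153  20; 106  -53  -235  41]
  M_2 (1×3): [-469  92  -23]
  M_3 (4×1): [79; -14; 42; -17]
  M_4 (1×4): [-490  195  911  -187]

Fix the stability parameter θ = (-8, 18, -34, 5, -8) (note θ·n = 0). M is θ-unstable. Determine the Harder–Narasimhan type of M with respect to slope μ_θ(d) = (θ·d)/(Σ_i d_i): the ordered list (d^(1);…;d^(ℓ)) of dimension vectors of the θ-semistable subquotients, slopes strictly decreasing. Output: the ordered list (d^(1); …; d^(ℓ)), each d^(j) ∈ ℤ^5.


Barcode: M ≅ I[1,1], I[1,2]^2, I[1,5], I[4,4]^3. HN layers by μ_θ (4 steps, strictly decreasing):
  μ^(1)=18; μ^(2)=5; μ^(3)=-3/2; μ^(4)=-8

((0, 2, 0, 0, 0); (0, 0, 0, 3, 0); (0, 0, 0, 1, 1); (4, 1, 1, 0, 0))


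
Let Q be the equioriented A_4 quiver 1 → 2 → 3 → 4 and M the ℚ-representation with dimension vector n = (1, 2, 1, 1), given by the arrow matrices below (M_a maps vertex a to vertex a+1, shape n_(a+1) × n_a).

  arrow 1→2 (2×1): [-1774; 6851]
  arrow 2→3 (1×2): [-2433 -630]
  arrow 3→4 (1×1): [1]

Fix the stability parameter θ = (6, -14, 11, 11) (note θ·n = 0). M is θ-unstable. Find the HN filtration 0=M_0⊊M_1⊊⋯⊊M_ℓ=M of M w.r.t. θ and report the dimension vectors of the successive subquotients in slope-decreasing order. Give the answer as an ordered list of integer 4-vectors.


Via rank(M_{q-1}∘⋯∘M_p): M ≅ I[1,4], I[2,2].
μ_θ-semistable layers: μ^(1)=11; μ^(2)=-4; μ^(3)=-14

((0, 0, 1, 1); (1, 1, 0, 0); (0, 1, 0, 0))


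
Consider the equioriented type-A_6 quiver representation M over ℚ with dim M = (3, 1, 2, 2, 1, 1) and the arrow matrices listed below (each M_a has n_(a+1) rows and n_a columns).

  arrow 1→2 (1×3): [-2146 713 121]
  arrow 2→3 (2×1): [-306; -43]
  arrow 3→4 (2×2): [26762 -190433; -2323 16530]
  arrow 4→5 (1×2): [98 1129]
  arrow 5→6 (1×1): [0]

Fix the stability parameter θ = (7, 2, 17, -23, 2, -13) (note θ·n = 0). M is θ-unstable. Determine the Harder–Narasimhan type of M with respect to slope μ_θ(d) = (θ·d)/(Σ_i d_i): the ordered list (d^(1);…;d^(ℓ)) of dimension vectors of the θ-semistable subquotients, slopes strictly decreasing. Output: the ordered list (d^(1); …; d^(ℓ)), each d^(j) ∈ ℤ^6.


Via rank(M_{q-1}∘⋯∘M_p): M ≅ I[1,1]^2, I[1,5], I[3,4], I[6,6].
μ_θ-semistable layers: μ^(1)=7; μ^(2)=2; μ^(3)=3/4; μ^(4)=-3; μ^(5)=-13

((2, 0, 0, 0, 0, 0); (0, 0, 0, 0, 1, 0); (1, 1, 1, 1, 0, 0); (0, 0, 1, 1, 0, 0); (0, 0, 0, 0, 0, 1))


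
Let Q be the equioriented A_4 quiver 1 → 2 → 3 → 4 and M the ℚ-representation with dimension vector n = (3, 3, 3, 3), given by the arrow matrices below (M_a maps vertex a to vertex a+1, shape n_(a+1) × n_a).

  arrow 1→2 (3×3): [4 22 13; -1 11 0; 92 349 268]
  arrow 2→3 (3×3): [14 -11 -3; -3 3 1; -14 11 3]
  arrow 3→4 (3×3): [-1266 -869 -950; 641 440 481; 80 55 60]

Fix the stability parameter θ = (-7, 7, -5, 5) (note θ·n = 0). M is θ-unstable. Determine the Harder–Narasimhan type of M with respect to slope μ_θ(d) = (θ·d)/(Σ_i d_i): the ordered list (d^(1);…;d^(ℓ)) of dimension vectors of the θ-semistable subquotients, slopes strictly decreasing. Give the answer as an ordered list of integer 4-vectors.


Interval decomposition of M: I[1,2], I[1,3], I[1,4], I[3,4], I[4,4].
HN type (ℓ=5): μ^(1)=7; μ^(2)=5; μ^(3)=1; μ^(4)=-5; μ^(5)=-7

((0, 1, 0, 0); (0, 0, 0, 3); (0, 2, 2, 0); (0, 0, 1, 0); (3, 0, 0, 0))


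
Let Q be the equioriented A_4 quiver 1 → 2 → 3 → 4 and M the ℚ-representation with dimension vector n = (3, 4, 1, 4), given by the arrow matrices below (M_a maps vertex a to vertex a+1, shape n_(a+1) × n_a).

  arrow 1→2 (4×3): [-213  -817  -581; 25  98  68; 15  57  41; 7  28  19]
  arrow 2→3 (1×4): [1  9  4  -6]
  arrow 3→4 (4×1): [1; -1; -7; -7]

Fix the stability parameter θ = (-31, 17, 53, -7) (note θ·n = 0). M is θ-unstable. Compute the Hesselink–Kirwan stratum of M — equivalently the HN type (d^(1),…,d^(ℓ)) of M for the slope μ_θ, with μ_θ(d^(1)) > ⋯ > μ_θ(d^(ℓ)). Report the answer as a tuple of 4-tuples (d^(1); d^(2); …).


Barcode: M ≅ I[1,2]^2, I[1,4], I[2,2], I[4,4]^3. HN layers by μ_θ (4 steps, strictly decreasing):
  μ^(1)=23; μ^(2)=17; μ^(3)=-7; μ^(4)=-31

((0, 0, 1, 1); (0, 4, 0, 0); (0, 0, 0, 3); (3, 0, 0, 0))


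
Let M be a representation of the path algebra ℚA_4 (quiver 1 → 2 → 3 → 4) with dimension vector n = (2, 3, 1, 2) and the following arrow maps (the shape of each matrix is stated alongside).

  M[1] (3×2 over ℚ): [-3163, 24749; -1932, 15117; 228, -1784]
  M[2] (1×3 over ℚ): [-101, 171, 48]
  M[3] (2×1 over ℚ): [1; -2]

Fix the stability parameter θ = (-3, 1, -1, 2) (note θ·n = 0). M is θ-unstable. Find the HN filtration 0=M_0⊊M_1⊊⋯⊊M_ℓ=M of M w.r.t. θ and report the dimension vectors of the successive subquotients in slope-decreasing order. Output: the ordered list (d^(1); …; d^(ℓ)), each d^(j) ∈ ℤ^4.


Barcode: M ≅ I[1,2], I[1,4], I[2,2], I[4,4]. HN layers by μ_θ (4 steps, strictly decreasing):
  μ^(1)=2; μ^(2)=1; μ^(3)=0; μ^(4)=-3

((0, 0, 0, 2); (0, 2, 0, 0); (0, 1, 1, 0); (2, 0, 0, 0))


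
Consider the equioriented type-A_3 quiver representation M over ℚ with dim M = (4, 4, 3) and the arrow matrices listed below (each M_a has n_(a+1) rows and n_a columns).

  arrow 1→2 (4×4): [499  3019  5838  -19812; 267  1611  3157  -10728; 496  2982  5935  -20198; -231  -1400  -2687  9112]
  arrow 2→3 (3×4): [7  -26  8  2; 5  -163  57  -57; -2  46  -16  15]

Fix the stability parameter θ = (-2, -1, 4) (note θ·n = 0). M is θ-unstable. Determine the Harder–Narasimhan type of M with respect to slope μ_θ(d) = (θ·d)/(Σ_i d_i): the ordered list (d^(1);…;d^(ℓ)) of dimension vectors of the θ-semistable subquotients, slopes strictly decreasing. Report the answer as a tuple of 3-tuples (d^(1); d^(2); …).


Via rank(M_{q-1}∘⋯∘M_p): M ≅ I[1,2], I[1,3]^3.
μ_θ-semistable layers: μ^(1)=4; μ^(2)=-1; μ^(3)=-2

((0, 0, 3); (0, 4, 0); (4, 0, 0))


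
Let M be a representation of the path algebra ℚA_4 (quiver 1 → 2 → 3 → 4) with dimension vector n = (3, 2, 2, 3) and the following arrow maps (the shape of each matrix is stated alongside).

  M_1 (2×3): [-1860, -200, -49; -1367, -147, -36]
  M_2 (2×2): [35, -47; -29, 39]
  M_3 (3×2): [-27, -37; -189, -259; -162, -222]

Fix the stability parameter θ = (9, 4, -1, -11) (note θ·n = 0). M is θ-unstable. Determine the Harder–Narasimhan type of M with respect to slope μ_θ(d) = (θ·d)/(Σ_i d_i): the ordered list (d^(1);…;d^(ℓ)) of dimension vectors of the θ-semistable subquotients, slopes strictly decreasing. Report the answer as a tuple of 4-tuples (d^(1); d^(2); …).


Via rank(M_{q-1}∘⋯∘M_p): M ≅ I[1,1], I[1,3], I[1,4], I[4,4]^2.
μ_θ-semistable layers: μ^(1)=9; μ^(2)=4; μ^(3)=1/4; μ^(4)=-11

((1, 0, 0, 0); (1, 1, 1, 0); (1, 1, 1, 1); (0, 0, 0, 2))


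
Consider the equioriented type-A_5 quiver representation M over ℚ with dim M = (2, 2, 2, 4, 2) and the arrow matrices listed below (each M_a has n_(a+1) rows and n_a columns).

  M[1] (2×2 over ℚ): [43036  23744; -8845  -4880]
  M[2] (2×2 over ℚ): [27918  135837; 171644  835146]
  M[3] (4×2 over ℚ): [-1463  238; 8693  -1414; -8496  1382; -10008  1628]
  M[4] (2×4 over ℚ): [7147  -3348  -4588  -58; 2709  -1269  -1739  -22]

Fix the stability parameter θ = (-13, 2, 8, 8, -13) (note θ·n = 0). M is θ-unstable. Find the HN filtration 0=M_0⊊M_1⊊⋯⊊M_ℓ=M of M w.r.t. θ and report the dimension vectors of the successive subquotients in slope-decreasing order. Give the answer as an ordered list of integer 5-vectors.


Barcode: M ≅ I[1,1], I[1,5], I[2,2], I[3,5], I[4,4]^2. HN layers by μ_θ (5 steps, strictly decreasing):
  μ^(1)=8; μ^(2)=2; μ^(3)=5/4; μ^(4)=1; μ^(5)=-13

((0, 0, 0, 2, 0); (0, 1, 0, 0, 0); (0, 1, 1, 1, 1); (0, 0, 1, 1, 1); (2, 0, 0, 0, 0))


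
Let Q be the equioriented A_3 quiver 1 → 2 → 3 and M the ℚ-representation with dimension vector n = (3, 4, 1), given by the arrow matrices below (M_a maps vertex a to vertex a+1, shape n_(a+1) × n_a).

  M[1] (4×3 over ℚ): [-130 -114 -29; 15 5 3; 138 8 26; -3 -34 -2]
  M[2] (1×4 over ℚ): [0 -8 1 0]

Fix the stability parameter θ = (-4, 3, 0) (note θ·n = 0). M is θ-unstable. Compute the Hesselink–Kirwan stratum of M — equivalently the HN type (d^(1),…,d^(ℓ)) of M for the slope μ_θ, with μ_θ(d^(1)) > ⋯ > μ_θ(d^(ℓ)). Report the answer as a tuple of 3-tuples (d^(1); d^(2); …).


Interval decomposition of M: I[1,2]^2, I[1,3], I[2,2].
HN type (ℓ=3): μ^(1)=3; μ^(2)=3/2; μ^(3)=-4

((0, 3, 0); (0, 1, 1); (3, 0, 0))


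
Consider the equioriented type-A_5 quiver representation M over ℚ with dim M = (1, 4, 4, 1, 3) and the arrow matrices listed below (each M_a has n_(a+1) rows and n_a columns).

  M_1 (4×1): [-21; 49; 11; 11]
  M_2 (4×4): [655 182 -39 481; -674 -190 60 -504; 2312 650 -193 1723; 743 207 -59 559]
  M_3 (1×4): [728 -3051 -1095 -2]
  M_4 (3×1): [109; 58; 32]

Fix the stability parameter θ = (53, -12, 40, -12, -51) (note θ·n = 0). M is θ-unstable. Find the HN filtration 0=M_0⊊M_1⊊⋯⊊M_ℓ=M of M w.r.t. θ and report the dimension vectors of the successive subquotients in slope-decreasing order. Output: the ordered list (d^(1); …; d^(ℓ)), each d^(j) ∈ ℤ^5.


Interval decomposition of M: I[1,3], I[2,2], I[2,3], I[2,5], I[3,3], I[5,5]^2.
HN type (ℓ=5): μ^(1)=40; μ^(2)=41/2; μ^(3)=-23/3; μ^(4)=-12; μ^(5)=-51

((0, 0, 3, 0, 0); (1, 1, 0, 0, 0); (0, 0, 1, 1, 1); (0, 3, 0, 0, 0); (0, 0, 0, 0, 2))


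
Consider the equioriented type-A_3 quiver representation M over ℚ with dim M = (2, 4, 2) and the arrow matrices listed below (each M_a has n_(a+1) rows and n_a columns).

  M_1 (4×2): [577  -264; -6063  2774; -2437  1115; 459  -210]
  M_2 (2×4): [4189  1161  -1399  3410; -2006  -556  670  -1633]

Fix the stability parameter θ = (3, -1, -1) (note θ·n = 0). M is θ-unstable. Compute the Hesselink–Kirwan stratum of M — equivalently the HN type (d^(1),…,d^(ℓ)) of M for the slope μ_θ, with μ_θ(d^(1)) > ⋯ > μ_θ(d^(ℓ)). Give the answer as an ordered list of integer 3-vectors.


Interval decomposition of M: I[1,3]^2, I[2,2]^2.
HN type (ℓ=2): μ^(1)=1/3; μ^(2)=-1

((2, 2, 2); (0, 2, 0))


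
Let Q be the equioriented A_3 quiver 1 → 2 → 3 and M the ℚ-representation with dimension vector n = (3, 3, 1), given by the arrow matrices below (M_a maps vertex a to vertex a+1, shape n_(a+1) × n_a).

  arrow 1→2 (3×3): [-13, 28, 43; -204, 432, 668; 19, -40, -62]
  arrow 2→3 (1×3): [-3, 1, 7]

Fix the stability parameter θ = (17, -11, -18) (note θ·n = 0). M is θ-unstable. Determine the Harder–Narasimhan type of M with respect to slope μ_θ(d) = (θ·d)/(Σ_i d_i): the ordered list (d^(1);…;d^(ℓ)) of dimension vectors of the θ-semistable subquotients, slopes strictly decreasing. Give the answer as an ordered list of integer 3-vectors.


Interval decomposition of M: I[1,1], I[1,2], I[1,3], I[2,2].
HN type (ℓ=4): μ^(1)=17; μ^(2)=3; μ^(3)=-4; μ^(4)=-11

((1, 0, 0); (1, 1, 0); (1, 1, 1); (0, 1, 0))


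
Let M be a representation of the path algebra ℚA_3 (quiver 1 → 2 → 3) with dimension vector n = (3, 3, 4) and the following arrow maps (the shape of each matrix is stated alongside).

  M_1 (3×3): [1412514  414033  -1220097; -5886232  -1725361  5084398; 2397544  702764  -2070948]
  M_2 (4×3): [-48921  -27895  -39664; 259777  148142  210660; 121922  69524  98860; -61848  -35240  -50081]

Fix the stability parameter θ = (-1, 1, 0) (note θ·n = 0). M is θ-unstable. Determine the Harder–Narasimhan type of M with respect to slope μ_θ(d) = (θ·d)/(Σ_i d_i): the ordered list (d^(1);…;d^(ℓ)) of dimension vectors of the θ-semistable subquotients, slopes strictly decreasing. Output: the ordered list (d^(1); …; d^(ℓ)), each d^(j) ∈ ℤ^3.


Interval decomposition of M: I[1,1], I[1,3]^2, I[2,3], I[3,3].
HN type (ℓ=3): μ^(1)=1/2; μ^(2)=0; μ^(3)=-1

((0, 3, 3); (0, 0, 1); (3, 0, 0))


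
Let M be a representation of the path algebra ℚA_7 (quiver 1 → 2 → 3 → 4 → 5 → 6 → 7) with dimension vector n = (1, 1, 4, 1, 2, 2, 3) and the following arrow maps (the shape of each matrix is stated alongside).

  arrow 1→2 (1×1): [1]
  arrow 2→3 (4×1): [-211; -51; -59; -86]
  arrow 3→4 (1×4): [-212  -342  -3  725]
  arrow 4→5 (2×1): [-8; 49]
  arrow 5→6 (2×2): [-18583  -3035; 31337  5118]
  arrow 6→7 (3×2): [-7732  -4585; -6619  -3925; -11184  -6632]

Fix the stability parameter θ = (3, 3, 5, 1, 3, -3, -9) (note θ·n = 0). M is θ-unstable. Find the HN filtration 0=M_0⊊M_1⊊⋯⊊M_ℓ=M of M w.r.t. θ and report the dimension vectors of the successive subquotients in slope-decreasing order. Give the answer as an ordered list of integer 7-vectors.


Via rank(M_{q-1}∘⋯∘M_p): M ≅ I[1,7], I[3,3]^3, I[5,7], I[7,7].
μ_θ-semistable layers: μ^(1)=5; μ^(2)=3/7; μ^(3)=-3; μ^(4)=-9

((0, 0, 3, 0, 0, 0, 0); (1, 1, 1, 1, 1, 1, 1); (0, 0, 0, 0, 1, 1, 1); (0, 0, 0, 0, 0, 0, 1))


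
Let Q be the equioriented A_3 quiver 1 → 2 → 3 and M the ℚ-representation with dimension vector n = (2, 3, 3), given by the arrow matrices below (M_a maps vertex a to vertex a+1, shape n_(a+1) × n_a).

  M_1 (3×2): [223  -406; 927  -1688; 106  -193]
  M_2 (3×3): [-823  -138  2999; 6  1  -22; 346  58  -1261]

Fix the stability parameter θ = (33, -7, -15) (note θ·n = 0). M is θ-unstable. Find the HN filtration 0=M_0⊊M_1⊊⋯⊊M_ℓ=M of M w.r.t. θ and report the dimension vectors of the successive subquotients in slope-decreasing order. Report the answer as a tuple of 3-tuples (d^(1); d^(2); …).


Interval decomposition of M: I[1,3]^2, I[2,3].
HN type (ℓ=2): μ^(1)=11/3; μ^(2)=-11

((2, 2, 2); (0, 1, 1))


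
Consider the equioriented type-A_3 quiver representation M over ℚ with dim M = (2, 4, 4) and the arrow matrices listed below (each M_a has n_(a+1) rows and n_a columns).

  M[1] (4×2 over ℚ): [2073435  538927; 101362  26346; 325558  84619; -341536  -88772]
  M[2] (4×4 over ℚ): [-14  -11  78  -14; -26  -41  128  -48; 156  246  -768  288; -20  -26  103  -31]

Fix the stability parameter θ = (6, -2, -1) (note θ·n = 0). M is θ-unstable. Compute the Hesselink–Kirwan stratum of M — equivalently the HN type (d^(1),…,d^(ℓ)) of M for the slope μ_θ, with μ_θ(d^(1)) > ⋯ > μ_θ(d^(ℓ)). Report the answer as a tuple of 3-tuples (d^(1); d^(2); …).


Barcode: M ≅ I[1,2], I[1,3], I[2,2], I[2,3], I[3,3]^2. HN layers by μ_θ (4 steps, strictly decreasing):
  μ^(1)=2; μ^(2)=1; μ^(3)=-1; μ^(4)=-2

((1, 1, 0); (1, 1, 1); (0, 0, 3); (0, 2, 0))


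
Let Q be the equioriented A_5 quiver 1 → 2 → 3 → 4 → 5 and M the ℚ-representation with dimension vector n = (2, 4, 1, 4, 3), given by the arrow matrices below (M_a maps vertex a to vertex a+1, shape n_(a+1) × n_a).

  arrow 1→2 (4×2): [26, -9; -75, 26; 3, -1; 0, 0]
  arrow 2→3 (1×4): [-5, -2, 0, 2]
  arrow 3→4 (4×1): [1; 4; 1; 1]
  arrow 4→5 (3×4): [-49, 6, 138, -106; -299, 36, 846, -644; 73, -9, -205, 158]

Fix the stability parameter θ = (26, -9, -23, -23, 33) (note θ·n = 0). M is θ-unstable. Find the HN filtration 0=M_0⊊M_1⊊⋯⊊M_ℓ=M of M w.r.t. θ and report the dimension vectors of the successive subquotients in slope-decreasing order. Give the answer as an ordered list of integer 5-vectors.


Via rank(M_{q-1}∘⋯∘M_p): M ≅ I[1,2], I[1,5], I[2,2]^2, I[4,4], I[4,5]^2.
μ_θ-semistable layers: μ^(1)=33; μ^(2)=17/2; μ^(3)=-29/4; μ^(4)=-9; μ^(5)=-23

((0, 0, 0, 0, 3); (1, 1, 0, 0, 0); (1, 1, 1, 1, 0); (0, 2, 0, 0, 0); (0, 0, 0, 3, 0))


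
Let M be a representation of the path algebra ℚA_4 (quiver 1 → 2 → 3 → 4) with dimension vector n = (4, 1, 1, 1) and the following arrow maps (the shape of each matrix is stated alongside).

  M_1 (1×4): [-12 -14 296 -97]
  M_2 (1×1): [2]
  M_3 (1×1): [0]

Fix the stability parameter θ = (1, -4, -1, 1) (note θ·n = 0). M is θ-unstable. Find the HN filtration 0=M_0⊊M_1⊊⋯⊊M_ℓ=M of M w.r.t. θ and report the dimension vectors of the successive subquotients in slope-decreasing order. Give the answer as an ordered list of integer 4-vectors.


Interval decomposition of M: I[1,1]^3, I[1,3], I[4,4].
HN type (ℓ=3): μ^(1)=1; μ^(2)=-1; μ^(3)=-3/2

((3, 0, 0, 1); (0, 0, 1, 0); (1, 1, 0, 0))


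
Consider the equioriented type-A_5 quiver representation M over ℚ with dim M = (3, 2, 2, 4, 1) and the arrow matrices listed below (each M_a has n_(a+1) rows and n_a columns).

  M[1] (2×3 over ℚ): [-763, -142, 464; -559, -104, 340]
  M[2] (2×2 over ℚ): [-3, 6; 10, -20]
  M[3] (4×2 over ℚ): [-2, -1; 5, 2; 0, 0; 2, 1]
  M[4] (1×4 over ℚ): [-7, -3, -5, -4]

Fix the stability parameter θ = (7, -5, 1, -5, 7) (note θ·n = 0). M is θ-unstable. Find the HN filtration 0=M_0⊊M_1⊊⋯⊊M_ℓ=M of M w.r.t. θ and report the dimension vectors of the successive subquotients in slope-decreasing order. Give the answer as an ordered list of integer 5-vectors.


Barcode: M ≅ I[1,1], I[1,2], I[1,5], I[3,4], I[4,4]^2. HN layers by μ_θ (5 steps, strictly decreasing):
  μ^(1)=7; μ^(2)=1; μ^(3)=-1/2; μ^(4)=-2; μ^(5)=-5

((1, 0, 0, 0, 1); (1, 1, 0, 0, 0); (1, 1, 1, 1, 0); (0, 0, 1, 1, 0); (0, 0, 0, 2, 0))
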